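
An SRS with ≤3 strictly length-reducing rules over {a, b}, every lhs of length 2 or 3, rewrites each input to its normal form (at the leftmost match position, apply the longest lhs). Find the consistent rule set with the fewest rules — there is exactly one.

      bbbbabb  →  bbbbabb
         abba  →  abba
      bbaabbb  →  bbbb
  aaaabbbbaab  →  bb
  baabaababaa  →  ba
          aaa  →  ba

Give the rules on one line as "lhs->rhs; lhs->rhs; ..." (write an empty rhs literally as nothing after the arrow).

aa->b; baa->aa

  | bbbbabb
  | abba
  | bbaabbb => baabbb => aabbb => bbbb
  | aaaabbbbaab => baabbbbaab => aabbbbaab => bbbbbaab => bbbbaab => bbbaab => bbaab => baab => aab => bb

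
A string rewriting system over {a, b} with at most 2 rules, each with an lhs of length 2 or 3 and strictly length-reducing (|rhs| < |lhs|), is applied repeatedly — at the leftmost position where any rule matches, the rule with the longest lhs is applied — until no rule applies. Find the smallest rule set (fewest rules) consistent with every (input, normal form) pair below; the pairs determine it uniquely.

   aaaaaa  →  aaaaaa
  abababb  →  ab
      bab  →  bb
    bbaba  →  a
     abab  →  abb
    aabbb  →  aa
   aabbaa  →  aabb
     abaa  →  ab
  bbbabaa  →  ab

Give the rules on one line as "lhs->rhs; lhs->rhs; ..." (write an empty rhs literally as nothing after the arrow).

ba->b; bbb->

  | aaaaaa
  | abababb => abbabb => abbbb => ab
  | bab => bb
  | bbaba => bbba => a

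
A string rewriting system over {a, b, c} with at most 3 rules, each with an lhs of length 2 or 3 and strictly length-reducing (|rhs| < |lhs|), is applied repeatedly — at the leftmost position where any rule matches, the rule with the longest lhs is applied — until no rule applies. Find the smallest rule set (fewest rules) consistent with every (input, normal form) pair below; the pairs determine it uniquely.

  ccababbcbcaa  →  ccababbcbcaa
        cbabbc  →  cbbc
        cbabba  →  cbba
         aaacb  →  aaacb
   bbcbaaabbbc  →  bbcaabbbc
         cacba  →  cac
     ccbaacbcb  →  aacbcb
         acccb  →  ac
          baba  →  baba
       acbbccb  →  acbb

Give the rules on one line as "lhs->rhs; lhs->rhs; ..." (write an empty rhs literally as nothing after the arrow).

cba->c; ccb->

  | ccababbcbcaa
  | cbabbc => cbbc
  | cbabba => cbba
  | aaacb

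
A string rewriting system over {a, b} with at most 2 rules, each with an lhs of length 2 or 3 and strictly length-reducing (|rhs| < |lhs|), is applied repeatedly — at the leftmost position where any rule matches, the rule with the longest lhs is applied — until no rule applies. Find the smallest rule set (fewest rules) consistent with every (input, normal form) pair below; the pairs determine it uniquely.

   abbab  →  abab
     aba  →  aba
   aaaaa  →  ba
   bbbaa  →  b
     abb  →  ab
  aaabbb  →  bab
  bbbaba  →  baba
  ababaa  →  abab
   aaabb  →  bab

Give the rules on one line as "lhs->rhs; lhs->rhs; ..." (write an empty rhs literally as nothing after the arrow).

aa->b; bb->b

  | abbab => abab
  | aba
  | aaaaa => baaa => bba => ba
  | bbbaa => bbaa => baa => bb => b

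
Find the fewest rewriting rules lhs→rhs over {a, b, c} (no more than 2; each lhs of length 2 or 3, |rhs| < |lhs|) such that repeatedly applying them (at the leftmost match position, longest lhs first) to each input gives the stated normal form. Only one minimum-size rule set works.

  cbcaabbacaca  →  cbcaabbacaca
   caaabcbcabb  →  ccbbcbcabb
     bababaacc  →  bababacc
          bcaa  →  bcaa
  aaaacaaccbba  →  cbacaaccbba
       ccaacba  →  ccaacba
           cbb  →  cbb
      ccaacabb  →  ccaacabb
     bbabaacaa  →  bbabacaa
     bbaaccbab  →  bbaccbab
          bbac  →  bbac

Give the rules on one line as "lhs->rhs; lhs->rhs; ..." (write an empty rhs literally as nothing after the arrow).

  | cbcaabbacaca
  | caaabcbcabb => ccbbcbcabb
  | bababaacc => bababacc
  | bcaa

aaa->cb; baa->ba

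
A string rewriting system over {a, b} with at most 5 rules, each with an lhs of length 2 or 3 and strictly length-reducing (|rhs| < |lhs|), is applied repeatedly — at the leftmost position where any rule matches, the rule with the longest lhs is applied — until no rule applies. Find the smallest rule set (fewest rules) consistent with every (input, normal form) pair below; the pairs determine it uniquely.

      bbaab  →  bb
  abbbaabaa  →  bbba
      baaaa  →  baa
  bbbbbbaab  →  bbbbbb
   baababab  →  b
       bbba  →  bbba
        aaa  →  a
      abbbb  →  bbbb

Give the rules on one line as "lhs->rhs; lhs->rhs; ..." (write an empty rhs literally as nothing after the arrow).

  | bbaab => bbab => bb
  | abbbaabaa => bbbaabaa => bbbaaa => bbba
  | baaaa => baa
  | bbbbbbaab => bbbbbbab => bbbbbb

aaa->a; ab->b; aba->a; bab->b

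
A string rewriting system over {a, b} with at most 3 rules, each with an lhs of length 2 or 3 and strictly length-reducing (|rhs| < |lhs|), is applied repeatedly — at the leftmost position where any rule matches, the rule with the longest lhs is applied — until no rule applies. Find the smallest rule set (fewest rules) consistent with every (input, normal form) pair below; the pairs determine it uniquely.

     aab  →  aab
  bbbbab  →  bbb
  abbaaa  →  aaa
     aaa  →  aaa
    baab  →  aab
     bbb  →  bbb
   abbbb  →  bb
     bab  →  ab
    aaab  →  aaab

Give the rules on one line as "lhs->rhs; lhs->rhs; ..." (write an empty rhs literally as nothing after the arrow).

abb->; ba->a; bba->

  | aab
  | bbbbab => bbb
  | abbaaa => aaa
  | aaa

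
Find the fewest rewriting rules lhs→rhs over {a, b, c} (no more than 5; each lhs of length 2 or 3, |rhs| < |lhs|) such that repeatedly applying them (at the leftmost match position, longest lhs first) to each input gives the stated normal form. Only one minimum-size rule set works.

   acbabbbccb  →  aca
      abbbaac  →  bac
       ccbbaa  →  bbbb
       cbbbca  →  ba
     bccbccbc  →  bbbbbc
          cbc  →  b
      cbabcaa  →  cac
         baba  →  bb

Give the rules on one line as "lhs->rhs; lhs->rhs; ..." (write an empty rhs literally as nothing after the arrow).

  | acbabbbccb => acabbbccb => acabbccb => acabccb => acaccb => acabb => acab => aca
  | abbbaac => abbaac => abaac => aaac => bac
  | ccbbaa => bbbaa => bbbb
  | cbbbca => cbbca => cbca => cca => ba

aa->b; ab->a; cb->c; cc->b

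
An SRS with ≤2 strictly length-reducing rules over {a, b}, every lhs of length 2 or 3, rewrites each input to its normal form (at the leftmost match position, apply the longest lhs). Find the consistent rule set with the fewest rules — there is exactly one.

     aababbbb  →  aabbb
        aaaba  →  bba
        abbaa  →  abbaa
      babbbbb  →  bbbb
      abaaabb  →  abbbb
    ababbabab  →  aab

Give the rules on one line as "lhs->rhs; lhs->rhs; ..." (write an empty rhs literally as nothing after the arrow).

  | aababbbb => aabbb
  | aaaba => bba
  | abbaa
  | babbbbb => bbbb

aaa->b; bab->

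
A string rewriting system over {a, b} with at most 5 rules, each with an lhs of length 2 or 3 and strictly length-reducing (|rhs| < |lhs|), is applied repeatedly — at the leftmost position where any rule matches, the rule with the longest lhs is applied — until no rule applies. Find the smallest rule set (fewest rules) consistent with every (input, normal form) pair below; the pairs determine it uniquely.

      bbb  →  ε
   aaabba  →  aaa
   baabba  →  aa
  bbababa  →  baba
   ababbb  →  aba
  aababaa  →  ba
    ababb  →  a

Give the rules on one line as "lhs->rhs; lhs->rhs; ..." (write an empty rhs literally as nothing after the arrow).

aab->b; baa->; bb->a; bbb->

  | bbb => ε
  | aaabba => abba => aaa
  | baabba => bba => aa
  | bbababa => aababa => baba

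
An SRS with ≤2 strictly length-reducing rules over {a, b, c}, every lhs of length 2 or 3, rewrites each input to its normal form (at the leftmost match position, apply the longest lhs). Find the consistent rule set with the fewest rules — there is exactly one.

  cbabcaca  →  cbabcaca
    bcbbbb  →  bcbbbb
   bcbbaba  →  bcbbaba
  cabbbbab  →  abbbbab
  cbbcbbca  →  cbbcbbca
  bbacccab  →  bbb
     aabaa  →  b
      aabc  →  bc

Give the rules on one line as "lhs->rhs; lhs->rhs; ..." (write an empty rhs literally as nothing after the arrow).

  | cbabcaca
  | bcbbbb
  | bcbbaba
  | cabbbbab => abbbbab

aa->; cab->ab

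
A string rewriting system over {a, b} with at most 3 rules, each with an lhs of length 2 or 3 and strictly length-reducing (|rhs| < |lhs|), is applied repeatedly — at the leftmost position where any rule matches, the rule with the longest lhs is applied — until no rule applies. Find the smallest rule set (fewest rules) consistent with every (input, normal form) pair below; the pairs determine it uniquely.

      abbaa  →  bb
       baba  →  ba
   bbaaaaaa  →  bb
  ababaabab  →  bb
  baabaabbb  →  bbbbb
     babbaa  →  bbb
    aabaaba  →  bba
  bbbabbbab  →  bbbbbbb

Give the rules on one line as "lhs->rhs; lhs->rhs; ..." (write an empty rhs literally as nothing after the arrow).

  | abbaa => bbaa => bb
  | baba => ba
  | bbaaaaaa => bbaaaa => bbaa => bb
  | ababaabab => abaabab => aabab => bab => bb

aa->; ab->b; aba->a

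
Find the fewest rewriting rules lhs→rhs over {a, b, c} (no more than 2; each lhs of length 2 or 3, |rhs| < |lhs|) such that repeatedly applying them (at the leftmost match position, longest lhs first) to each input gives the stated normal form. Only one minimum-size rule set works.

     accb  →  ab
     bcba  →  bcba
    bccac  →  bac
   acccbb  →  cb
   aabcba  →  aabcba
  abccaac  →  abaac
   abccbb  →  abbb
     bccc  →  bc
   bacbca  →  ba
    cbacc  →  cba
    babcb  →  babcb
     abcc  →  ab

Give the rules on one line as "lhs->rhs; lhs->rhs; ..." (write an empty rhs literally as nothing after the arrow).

  | accb => ab
  | bcba
  | bccac => bac
  | acccbb => acbb => cb

acb->c; cc->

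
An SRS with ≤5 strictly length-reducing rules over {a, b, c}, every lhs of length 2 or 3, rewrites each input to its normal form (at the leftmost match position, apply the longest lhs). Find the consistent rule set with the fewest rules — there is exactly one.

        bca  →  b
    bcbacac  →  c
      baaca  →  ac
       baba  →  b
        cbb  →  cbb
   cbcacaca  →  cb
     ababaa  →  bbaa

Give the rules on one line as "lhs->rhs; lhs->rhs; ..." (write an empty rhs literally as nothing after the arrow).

  | bca => ca => b
  | bcbacac => cbacac => cacac => bcac => cac => bc => c
  | baaca => baab => bac => ac
  | baba => bca => ca => b

ab->c; bac->ac; bc->c; ca->b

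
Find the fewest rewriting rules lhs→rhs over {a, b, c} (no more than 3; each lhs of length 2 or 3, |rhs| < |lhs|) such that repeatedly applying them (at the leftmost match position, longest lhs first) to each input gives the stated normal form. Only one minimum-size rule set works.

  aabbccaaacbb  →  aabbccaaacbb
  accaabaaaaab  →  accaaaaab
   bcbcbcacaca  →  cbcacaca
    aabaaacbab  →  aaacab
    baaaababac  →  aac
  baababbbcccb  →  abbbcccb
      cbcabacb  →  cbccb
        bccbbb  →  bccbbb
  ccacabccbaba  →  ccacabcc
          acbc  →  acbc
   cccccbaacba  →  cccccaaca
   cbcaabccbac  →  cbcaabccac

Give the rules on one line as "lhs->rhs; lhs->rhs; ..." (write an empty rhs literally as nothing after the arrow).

aba->; ba->a; bcb->

  | aabbccaaacbb
  | accaabaaaaab => accaaaaab
  | bcbcbcacaca => cbcacaca
  | aabaaacbab => aaacbab => aaacab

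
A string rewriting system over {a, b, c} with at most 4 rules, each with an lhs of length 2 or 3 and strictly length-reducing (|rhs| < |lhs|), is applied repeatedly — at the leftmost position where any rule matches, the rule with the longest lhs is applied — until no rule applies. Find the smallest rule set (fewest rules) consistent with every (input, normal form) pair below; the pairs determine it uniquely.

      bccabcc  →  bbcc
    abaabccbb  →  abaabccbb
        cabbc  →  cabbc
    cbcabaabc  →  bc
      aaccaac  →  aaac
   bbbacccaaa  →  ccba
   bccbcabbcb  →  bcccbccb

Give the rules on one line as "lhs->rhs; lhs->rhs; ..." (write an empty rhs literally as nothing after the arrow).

  | bccabcc => bbcc
  | abaabccbb
  | cabbc
  | cbcabaabc => ccbbaabc => ccabc => bc

bba->; bbb->bc; bca->cb; cca->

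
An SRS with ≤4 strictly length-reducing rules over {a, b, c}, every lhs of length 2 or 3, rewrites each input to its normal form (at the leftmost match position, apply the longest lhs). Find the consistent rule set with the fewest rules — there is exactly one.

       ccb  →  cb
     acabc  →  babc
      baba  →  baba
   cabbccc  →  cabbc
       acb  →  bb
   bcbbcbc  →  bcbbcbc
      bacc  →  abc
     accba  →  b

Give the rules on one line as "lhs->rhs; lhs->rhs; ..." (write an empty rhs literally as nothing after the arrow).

ac->b; bac->ab; cba->; cc->c

  | ccb => cb
  | acabc => babc
  | baba
  | cabbccc => cabbcc => cabbc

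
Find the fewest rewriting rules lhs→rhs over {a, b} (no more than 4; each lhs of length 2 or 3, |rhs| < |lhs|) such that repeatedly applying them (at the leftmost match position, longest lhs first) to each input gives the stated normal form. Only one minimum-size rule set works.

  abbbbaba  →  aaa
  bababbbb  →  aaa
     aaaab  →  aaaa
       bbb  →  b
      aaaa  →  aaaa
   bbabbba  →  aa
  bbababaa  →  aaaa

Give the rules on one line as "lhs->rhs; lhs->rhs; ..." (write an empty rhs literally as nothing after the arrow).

ab->a; bab->aa; bb->

  | abbbbaba => abbbaba => abbaba => ababa => aaba => aaa
  | bababbbb => aaabbbb => aaabbb => aaabb => aaab => aaa
  | aaaab => aaaa
  | bbb => b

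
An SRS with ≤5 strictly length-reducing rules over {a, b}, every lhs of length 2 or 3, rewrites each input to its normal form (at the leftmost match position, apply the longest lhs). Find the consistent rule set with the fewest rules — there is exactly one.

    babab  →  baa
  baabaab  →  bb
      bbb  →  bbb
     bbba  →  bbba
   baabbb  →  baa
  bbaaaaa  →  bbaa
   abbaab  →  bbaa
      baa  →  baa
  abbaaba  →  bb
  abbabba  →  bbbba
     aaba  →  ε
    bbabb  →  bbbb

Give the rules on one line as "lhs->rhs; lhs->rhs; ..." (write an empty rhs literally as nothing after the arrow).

  | babab => baab => baa
  | baabaab => baaaab => bab => bb
  | bbb
  | bbba

aaa->; aab->aa; ab->b; aba->aa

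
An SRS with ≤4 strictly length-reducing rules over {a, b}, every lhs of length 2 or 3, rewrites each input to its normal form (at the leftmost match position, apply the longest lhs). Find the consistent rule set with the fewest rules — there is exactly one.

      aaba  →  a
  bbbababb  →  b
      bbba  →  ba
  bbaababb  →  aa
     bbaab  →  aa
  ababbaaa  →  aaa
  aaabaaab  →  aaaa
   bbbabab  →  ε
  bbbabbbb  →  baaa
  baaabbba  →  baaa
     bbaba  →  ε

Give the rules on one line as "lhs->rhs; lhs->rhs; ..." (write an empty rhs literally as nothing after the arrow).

  | aaba => a
  | bbbababb => bababb => bbb => b
  | bbba => ba
  | bbaababb => aababb => abb => aa

ab->a; aba->; abb->aa; bb->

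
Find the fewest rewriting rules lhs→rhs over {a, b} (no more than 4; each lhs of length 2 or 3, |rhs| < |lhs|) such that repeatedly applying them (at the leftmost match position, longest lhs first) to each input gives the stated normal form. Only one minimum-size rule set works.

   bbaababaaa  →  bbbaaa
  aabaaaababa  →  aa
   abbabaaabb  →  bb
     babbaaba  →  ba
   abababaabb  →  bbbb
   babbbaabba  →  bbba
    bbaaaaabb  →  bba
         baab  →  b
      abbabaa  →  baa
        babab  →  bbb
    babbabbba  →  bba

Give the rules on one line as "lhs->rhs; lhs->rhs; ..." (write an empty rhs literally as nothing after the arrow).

aab->; ab->b; abb->

  | bbaababaaa => bbabaaa => bbbaaa
  | aabaaaababa => aaaababa => aaaba => aa
  | abbabaaabb => abaaabb => baaabb => bab => bb
  | babbaaba => baaba => ba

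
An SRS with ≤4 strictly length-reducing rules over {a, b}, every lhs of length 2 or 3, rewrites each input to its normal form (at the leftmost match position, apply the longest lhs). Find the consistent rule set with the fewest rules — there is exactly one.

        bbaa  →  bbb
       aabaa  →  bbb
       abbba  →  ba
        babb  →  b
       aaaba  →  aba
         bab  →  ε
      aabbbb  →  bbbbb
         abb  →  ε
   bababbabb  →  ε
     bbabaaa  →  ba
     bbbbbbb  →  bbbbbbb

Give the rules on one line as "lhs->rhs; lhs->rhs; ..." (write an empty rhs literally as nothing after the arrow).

  | bbaa => bbb
  | aabaa => bbaa => bbb
  | abbba => ba
  | babb => b

aa->b; aaa->a; abb->; bab->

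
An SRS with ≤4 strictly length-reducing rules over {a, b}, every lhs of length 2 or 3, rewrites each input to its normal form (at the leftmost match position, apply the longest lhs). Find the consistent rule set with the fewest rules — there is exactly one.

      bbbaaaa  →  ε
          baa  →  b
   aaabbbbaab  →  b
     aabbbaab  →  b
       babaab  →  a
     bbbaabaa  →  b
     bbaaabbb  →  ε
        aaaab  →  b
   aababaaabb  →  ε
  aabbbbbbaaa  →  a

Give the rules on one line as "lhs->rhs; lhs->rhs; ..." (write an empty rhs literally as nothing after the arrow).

aa->; ab->; abb->ba; bb->a

  | bbbaaaa => abaaaa => aaaa => aa => ε
  | baa => b
  | aaabbbbaab => abbbbaab => babbaab => bbaaab => aaaab => aab => b
  | aabbbaab => bbbaab => abaab => aab => b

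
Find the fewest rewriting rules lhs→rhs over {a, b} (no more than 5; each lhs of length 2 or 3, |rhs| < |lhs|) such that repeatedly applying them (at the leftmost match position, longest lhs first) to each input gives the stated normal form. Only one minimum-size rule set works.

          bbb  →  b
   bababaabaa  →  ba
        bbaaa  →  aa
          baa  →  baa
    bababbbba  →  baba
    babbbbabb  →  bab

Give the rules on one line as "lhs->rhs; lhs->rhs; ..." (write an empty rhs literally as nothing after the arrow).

aaa->ba; aab->ba; bb->b; bba->

  | bbb => bb => b
  | bababaabaa => bababbaaa => babaaa => babba => ba
  | bbaaa => aa
  | baa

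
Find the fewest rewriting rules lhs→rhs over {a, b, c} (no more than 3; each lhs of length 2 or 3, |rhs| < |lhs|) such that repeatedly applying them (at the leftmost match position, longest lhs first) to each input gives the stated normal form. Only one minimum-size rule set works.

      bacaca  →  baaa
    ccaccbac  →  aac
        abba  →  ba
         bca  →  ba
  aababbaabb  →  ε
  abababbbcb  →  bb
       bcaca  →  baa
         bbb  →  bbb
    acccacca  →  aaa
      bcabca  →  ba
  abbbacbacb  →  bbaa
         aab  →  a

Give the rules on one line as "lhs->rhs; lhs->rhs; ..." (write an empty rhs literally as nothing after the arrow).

  | bacaca => baaca => baaa
  | ccaccbac => caccbac => accbac => acac => aac
  | abba => ba
  | bca => ba

ab->; ca->a; cb->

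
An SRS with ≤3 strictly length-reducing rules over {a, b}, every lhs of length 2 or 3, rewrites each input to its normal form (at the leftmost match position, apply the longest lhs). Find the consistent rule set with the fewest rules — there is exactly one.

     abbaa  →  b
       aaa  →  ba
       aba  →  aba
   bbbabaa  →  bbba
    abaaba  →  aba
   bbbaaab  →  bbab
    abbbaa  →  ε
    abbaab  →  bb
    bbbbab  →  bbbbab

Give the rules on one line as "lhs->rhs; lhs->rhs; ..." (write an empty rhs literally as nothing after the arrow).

  | abbaa => aa => b
  | aaa => ba
  | aba
  | bbbabaa => bbba

aa->b; abb->; baa->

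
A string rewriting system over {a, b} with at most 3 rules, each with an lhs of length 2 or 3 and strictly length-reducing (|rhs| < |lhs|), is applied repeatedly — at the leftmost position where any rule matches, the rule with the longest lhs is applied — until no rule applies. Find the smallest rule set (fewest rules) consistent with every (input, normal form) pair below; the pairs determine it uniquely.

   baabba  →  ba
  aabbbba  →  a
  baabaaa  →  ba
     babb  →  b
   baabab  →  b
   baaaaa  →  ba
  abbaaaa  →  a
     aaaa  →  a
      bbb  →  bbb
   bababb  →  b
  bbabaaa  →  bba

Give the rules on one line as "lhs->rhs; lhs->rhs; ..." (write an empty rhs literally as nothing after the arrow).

  | baabba => babba => baba => ba
  | aabbbba => abbbba => abbba => abba => aba => a
  | baabaaa => babaaa => baaa => baa => ba
  | babb => bab => b

aa->a; ab->; abb->ab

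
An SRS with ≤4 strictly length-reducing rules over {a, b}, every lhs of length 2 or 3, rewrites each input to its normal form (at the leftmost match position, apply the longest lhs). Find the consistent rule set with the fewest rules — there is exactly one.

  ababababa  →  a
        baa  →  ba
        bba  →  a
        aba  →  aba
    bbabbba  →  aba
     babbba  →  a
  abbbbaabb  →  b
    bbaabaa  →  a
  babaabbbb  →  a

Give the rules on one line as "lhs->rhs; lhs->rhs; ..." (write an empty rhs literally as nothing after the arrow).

aa->a; aaa->ba; bab->; bb->a

  | ababababa => aababa => ababa => aa => a
  | baa => ba
  | bba => aa => a
  | aba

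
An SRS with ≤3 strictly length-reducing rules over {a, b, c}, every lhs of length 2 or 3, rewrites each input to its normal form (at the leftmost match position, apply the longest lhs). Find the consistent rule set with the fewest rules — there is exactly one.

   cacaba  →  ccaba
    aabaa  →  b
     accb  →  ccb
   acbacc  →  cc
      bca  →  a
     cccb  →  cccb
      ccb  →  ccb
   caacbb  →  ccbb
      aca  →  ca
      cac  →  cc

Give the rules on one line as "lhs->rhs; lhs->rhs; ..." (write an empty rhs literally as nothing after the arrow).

aa->; ac->c; bc->

  | cacaba => ccaba
  | aabaa => baa => b
  | accb => ccb
  | acbacc => cbacc => cbcc => cc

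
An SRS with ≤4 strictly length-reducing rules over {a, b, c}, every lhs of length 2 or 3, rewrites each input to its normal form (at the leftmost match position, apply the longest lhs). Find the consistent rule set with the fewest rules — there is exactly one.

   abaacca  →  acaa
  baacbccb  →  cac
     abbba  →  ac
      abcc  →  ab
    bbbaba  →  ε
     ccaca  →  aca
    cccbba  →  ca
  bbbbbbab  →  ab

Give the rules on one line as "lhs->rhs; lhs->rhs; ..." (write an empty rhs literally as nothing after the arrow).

  | abaacca => acacca => acaa
  | baacbccb => cacbccb => cacbb => cac
  | abbba => aba => ac
  | abcc => ab

ba->c; bb->; cc->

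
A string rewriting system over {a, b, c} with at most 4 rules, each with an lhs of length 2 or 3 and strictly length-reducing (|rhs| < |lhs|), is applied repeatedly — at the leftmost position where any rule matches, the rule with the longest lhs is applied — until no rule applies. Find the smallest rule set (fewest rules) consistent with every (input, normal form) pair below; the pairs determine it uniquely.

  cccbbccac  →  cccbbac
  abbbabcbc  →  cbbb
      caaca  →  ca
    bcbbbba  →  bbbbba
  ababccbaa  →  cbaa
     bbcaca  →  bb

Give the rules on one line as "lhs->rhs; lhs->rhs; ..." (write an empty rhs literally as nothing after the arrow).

abb->cb; aca->; bc->b

  | cccbbccac => cccbbcac => cccbbac
  | abbbabcbc => cbbabcbc => cbbabbc => cbbcbc => cbbbc => cbbb
  | caaca => ca
  | bcbbbba => bbbbba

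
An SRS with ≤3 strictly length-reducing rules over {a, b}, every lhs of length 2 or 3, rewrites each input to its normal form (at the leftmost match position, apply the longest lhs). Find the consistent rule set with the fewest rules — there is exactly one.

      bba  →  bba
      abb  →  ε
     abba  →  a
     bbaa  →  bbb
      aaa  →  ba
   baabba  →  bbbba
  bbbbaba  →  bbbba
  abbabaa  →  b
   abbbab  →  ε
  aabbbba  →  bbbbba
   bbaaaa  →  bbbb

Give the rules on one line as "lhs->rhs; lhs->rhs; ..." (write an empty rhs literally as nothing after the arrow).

  | bba
  | abb => ab => ε
  | abba => aba => a
  | bbaa => bbb

aa->b; ab->; abb->ab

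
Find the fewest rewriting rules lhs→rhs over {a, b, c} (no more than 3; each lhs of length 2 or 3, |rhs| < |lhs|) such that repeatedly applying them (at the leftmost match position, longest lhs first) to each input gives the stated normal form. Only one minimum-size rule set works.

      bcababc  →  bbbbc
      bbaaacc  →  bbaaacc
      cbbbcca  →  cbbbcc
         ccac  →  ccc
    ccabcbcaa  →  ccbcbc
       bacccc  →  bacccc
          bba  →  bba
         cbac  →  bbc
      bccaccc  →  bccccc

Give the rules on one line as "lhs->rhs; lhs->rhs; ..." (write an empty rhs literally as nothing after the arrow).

ca->c; cba->bb

  | bcababc => bcbabc => bbbbc
  | bbaaacc
  | cbbbcca => cbbbcc
  | ccac => ccc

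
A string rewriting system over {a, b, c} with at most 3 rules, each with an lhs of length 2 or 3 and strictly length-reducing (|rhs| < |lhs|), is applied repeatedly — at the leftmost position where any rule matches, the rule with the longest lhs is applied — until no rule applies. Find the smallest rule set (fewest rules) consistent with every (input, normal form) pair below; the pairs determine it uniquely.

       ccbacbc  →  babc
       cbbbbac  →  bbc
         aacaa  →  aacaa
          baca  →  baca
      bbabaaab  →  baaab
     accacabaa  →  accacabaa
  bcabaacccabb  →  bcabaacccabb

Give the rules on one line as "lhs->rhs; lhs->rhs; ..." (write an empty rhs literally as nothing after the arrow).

  | ccbacbc => cbacbc => bacbc => babc
  | cbbbbac => bbbbac => bbc
  | aacaa
  | baca

bba->; cb->b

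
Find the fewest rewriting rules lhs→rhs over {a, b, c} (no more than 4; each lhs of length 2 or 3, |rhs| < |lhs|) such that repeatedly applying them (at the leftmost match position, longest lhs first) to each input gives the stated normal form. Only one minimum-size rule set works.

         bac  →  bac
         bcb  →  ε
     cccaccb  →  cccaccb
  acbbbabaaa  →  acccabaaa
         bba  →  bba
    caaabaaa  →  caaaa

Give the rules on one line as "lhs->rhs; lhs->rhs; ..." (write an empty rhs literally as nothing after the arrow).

aab->; bbb->cc; bcb->

  | bac
  | bcb => ε
  | cccaccb
  | acbbbabaaa => acccabaaa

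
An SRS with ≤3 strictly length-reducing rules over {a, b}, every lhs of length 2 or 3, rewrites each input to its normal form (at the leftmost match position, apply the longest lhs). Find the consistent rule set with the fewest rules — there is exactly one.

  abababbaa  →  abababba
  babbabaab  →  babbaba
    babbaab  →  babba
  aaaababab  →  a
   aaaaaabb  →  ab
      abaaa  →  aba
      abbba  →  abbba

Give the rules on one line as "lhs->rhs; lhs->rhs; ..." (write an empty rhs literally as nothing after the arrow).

aa->a; aab->a

  | abababbaa => abababba
  | babbabaab => babbaba
  | babbaab => babba
  | aaaababab => aaababab => aababab => aabab => aab => a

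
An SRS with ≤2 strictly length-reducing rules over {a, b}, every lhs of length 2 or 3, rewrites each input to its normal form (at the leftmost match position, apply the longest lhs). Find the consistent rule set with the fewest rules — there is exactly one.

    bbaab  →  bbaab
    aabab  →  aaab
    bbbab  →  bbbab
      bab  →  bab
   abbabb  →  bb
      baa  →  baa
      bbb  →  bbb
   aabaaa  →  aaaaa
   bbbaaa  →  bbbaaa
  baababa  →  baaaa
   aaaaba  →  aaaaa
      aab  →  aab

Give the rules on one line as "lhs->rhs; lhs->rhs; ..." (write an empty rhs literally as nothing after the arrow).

  | bbaab
  | aabab => aaab
  | bbbab
  | bab

aba->aa; abb->b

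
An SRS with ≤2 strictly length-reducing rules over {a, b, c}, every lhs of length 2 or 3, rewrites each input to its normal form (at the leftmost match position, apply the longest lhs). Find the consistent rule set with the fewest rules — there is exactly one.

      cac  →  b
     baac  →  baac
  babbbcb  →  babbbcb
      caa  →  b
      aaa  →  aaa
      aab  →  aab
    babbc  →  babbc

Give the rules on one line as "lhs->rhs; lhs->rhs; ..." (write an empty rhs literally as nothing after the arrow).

  | cac => b
  | baac
  | babbbcb
  | caa => b

caa->b; cac->b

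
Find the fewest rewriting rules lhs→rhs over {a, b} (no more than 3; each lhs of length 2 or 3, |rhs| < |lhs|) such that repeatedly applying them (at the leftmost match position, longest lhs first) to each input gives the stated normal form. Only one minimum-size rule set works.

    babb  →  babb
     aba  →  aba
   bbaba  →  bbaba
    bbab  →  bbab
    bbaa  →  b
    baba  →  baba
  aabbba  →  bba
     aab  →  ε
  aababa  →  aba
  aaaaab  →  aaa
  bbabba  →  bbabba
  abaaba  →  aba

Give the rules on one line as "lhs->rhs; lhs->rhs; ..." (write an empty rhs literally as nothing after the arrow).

  | babb
  | aba
  | bbaba
  | bbab

aab->; baa->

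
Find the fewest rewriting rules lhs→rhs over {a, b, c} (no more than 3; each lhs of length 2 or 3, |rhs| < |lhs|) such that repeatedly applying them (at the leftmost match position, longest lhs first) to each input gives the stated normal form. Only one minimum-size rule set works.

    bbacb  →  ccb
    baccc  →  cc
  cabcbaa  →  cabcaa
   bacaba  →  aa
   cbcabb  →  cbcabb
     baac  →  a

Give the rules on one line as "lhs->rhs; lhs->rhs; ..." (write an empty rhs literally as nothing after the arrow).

  | bbacb => ccb
  | baccc => accc => cc
  | cabcbaa => cabcaa
  | bacaba => acaba => aba => aa

ac->; ba->a; bba->c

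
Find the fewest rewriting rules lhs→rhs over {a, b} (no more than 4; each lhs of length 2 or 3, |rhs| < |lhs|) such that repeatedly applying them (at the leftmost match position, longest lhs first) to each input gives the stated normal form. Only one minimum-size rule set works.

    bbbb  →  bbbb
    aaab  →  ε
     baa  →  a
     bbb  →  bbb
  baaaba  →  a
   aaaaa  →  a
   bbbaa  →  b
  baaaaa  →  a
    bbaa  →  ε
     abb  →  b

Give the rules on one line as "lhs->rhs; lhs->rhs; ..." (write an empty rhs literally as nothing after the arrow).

  | bbbb
  | aaab => aab => ab => ε
  | baa => a
  | bbb

aa->a; ab->; ba->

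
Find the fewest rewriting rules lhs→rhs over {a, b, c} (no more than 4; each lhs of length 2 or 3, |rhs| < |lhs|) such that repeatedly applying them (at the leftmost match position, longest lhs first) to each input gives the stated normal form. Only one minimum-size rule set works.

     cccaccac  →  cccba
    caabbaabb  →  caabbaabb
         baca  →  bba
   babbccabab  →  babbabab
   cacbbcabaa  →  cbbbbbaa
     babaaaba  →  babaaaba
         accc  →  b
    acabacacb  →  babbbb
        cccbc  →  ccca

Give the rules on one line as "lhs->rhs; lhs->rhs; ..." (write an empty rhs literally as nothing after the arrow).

  | cccaccac => cccbcac => cccbbc => cccba
  | caabbaabb
  | baca => bba
  | babbccabab => babacabab => babbabab

ac->b; bc->a; bca->bb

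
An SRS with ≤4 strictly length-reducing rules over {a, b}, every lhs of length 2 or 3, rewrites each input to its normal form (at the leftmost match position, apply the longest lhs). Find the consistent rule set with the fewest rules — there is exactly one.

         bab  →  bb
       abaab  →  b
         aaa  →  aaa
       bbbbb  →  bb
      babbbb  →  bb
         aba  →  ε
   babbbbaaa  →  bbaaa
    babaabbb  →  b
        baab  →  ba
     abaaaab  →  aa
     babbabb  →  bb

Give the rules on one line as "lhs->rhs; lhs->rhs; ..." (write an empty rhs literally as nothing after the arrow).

aab->a; ab->b; aba->; bbb->

  | bab => bb
  | abaab => ab => b
  | aaa
  | bbbbb => bb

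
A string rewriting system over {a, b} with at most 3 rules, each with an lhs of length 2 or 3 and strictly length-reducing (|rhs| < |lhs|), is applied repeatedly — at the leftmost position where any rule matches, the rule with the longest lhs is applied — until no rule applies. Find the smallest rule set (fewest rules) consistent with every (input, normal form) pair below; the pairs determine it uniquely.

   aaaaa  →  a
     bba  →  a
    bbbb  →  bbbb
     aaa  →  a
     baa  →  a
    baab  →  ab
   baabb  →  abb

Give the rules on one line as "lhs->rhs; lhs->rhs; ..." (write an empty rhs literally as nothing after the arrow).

  | aaaaa => aaaa => aaa => aa => a
  | bba => ba => a
  | bbbb
  | aaa => aa => a

aa->a; ba->a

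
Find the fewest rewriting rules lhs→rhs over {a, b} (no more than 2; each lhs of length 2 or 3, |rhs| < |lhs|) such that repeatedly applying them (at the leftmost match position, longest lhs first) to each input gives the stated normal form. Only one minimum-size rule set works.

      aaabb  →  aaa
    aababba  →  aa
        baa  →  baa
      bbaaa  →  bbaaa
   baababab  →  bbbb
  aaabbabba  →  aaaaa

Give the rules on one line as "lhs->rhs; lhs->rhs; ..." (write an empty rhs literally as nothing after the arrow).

  | aaabb => aaa
  | aababba => abbbba => abba => aa
  | baa
  | bbaaa

aba->bb; abb->a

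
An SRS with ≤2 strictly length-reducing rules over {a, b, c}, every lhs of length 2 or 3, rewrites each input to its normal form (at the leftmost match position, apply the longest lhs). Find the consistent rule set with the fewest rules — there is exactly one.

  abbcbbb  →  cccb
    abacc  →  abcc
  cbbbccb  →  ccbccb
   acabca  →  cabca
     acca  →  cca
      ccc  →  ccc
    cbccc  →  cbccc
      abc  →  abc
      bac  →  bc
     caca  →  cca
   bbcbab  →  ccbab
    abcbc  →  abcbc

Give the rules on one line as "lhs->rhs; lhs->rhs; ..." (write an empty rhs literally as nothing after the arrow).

  | abbcbbb => accbbb => ccbbb => cccb
  | abacc => abcc
  | cbbbccb => ccbccb
  | acabca => cabca

ac->c; bb->c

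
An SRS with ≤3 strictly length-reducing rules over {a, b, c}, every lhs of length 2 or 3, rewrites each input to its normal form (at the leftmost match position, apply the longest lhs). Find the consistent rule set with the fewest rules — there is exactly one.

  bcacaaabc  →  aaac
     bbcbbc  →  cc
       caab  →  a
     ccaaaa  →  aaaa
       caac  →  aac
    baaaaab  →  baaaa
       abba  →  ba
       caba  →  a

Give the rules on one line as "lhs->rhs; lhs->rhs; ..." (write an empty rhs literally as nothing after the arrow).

  | bcacaaabc => cacaaabc => acaaabc => aaaabc => aaac
  | bbcbbc => bcbbc => cbbc => cbc => cc
  | caab => aab => a
  | ccaaaa => caaaa => aaaa

ab->; bc->c; ca->a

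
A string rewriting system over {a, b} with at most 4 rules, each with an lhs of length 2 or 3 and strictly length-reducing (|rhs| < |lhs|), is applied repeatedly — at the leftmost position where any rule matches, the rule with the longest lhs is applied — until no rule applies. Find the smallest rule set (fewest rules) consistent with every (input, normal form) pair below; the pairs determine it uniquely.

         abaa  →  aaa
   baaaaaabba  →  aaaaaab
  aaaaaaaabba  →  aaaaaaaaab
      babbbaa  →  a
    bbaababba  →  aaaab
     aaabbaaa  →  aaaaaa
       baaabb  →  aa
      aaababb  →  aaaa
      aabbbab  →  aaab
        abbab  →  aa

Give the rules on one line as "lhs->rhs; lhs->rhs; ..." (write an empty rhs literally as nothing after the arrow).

aba->aa; ba->; bb->; bba->ab

  | abaa => aaa
  | baaaaaabba => aaaaabba => aaaaaab
  | aaaaaaaabba => aaaaaaaaab
  | babbbaa => bbbaa => baa => a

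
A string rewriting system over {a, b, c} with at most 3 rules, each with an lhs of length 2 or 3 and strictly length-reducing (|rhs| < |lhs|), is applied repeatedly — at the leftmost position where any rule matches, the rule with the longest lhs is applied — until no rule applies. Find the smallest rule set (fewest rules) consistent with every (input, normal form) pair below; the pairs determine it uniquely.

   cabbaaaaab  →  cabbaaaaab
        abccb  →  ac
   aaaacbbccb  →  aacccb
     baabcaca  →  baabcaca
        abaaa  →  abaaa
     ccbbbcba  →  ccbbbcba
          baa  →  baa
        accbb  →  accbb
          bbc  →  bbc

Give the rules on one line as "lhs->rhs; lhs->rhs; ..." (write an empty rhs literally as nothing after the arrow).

  | cabbaaaaab
  | abccb => aacb => ac
  | aaaacbbccb => aaacbccb => aacccb
  | baabcaca

acb->c; bcc->ac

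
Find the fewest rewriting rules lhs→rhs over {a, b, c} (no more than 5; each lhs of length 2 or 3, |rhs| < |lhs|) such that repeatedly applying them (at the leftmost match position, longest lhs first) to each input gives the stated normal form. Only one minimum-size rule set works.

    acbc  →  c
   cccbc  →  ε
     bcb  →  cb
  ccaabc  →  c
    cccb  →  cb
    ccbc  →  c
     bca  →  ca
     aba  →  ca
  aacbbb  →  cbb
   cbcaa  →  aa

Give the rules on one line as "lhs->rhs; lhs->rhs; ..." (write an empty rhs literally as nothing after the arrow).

  | acbc => bc => c
  | cccbc => cbc => cc => ε
  | bcb => cb
  | ccaabc => aabc => acc => c

ab->c; ac->; bc->c; cc->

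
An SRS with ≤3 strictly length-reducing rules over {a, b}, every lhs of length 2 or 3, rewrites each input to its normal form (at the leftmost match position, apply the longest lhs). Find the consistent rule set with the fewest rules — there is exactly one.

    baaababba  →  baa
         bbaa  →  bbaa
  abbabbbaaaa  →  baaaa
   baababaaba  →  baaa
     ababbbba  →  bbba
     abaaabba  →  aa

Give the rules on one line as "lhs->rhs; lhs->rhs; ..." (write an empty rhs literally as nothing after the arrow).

ab->; bab->a

  | baaababba => baaabba => baaba => baa
  | bbaa
  | abbabbbaaaa => babbbaaaa => abbaaaa => baaaa
  | baababaaba => baabaaba => baaaba => baaa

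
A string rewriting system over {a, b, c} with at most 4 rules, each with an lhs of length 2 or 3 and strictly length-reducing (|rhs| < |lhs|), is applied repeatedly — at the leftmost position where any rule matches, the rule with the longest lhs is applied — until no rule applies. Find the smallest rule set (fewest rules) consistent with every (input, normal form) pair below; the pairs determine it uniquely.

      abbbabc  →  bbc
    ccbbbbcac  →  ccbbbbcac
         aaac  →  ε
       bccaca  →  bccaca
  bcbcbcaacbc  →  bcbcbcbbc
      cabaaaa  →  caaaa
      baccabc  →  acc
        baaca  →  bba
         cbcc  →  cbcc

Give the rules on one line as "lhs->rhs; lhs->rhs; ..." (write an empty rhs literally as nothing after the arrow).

  | abbbabc => bbabc => bbc
  | ccbbbbcac
  | aaac => ab => ε
  | bccaca

aac->b; ab->; bac->a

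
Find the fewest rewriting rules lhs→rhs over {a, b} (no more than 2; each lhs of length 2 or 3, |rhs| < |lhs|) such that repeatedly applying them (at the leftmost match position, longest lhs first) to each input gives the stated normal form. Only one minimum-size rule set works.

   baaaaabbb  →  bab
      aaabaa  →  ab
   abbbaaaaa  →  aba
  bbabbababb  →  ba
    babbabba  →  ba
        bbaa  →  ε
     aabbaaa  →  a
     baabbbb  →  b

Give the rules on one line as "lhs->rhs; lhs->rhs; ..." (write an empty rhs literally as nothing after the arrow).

  | baaaaabbb => baaabbb => babbb => bab
  | aaabaa => abaa => ab
  | abbbaaaaa => abaaaaa => abaaa => aba
  | bbabbababb => abbababb => aababb => babb => ba

aa->; bb->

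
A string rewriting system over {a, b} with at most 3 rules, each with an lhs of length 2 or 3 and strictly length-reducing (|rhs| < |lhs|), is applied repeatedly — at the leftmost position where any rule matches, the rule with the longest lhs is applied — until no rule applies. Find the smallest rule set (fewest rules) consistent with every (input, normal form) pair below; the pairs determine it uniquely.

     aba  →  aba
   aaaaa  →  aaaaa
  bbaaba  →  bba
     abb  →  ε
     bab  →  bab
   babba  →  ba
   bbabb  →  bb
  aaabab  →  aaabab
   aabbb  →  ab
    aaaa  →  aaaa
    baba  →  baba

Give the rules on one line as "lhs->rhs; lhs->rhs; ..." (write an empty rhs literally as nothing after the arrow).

abb->; baa->

  | aba
  | aaaaa
  | bbaaba => bba
  | abb => ε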